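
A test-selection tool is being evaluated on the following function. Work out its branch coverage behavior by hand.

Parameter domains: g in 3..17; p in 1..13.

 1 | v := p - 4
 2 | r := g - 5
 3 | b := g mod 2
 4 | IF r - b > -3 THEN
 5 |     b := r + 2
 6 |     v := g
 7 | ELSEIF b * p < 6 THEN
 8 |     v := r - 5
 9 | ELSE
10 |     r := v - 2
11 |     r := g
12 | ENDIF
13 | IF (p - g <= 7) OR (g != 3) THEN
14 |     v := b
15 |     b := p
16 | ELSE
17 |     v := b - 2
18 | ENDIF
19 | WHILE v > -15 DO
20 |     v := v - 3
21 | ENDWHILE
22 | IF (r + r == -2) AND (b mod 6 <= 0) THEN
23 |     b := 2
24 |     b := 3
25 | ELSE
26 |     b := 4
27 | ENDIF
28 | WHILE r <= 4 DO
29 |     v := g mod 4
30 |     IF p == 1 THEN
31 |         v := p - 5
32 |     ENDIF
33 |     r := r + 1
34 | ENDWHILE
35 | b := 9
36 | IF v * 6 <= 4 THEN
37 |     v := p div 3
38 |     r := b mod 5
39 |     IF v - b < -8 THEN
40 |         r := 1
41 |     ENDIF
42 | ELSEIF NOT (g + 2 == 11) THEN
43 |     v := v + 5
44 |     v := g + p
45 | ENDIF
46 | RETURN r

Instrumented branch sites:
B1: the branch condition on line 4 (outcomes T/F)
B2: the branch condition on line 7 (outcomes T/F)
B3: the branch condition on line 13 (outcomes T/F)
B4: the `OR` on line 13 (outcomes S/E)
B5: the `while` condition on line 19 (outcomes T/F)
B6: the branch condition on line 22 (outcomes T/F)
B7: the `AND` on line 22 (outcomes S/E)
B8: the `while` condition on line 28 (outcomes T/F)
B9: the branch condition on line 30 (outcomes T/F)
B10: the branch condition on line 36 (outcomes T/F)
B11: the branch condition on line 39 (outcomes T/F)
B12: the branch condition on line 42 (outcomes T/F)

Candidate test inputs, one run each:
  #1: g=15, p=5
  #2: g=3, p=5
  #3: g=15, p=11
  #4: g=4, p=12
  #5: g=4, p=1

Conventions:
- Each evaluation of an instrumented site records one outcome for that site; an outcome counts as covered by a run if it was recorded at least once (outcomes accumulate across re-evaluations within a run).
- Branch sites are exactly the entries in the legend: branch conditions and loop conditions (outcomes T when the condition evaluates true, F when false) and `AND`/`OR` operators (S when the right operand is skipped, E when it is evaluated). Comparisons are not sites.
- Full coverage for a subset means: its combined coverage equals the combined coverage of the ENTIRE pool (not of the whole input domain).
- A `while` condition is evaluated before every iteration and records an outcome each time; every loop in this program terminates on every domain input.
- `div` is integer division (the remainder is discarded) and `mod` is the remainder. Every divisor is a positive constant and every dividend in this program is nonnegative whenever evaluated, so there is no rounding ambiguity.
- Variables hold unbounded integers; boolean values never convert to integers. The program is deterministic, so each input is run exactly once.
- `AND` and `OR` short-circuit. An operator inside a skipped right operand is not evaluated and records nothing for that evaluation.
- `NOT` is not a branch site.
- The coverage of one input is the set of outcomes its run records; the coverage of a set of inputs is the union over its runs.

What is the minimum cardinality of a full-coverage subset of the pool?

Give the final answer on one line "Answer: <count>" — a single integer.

input #1, g=15, p=5: events B1->T, B4->S, B3->T, B5->T, B5->T, B5->T, B5->T, B5->T, B5->T, B5->T, B5->T, B5->T, B5->F, B7->S, ...; outcomes B1=T, B3=T, B4=S, B5=T, B5=F, B6=F, B7=S, B8=F, B10=T, B11=F
input #2, g=3, p=5: events B1->F, B2->T, B4->S, B3->T, B5->T, B5->T, B5->T, B5->T, B5->T, B5->T, B5->F, B7->S, B6->F, B8->T, ...; outcomes B1=F, B2=T, B3=T, B4=S, B5=T, B5=F, B6=F, B7=S, B8=T, B8=F, B9=F, B10=F, B12=T
input #3, g=15, p=11: events B1->T, B4->S, B3->T, B5->T, B5->T, B5->T, B5->T, B5->T, B5->T, B5->T, B5->T, B5->T, B5->F, B7->S, ...; outcomes B1=T, B3=T, B4=S, B5=T, B5=F, B6=F, B7=S, B8=F, B10=T, B11=F
input #4, g=4, p=12: events B1->T, B4->E, B3->T, B5->T, B5->T, B5->T, B5->T, B5->T, B5->T, B5->F, B7->E, B6->T, B8->T, B9->F, ...; outcomes B1=T, B3=T, B4=E, B5=T, B5=F, B6=T, B7=E, B8=T, B8=F, B9=F, B10=T, B11=F
input #5, g=4, p=1: events B1->T, B4->S, B3->T, B5->T, B5->T, B5->T, B5->T, B5->T, B5->T, B5->F, B7->E, B6->F, B8->T, B9->T, ...; outcomes B1=T, B3=T, B4=S, B5=T, B5=F, B6=F, B7=E, B8=T, B8=F, B9=T, B10=T, B11=T
together the pool reaches 21 outcomes: B1=T, B1=F, B2=T, B3=T, B4=S, B4=E, B5=T, B5=F, B6=T, B6=F, B7=S, B7=E, B8=T, B8=F, B9=T, B9=F, B10=T, B10=F, B11=T, B11=F, B12=T
checked all size-1 subsets: none covers 21 outcomes (max 13/21)
checked all size-2 subsets: none covers 21 outcomes (max 19/21)
the canonical winner is {2, 4, 5}: size 3, full 21-outcome coverage, earliest index list among size-3 covers

Answer: 3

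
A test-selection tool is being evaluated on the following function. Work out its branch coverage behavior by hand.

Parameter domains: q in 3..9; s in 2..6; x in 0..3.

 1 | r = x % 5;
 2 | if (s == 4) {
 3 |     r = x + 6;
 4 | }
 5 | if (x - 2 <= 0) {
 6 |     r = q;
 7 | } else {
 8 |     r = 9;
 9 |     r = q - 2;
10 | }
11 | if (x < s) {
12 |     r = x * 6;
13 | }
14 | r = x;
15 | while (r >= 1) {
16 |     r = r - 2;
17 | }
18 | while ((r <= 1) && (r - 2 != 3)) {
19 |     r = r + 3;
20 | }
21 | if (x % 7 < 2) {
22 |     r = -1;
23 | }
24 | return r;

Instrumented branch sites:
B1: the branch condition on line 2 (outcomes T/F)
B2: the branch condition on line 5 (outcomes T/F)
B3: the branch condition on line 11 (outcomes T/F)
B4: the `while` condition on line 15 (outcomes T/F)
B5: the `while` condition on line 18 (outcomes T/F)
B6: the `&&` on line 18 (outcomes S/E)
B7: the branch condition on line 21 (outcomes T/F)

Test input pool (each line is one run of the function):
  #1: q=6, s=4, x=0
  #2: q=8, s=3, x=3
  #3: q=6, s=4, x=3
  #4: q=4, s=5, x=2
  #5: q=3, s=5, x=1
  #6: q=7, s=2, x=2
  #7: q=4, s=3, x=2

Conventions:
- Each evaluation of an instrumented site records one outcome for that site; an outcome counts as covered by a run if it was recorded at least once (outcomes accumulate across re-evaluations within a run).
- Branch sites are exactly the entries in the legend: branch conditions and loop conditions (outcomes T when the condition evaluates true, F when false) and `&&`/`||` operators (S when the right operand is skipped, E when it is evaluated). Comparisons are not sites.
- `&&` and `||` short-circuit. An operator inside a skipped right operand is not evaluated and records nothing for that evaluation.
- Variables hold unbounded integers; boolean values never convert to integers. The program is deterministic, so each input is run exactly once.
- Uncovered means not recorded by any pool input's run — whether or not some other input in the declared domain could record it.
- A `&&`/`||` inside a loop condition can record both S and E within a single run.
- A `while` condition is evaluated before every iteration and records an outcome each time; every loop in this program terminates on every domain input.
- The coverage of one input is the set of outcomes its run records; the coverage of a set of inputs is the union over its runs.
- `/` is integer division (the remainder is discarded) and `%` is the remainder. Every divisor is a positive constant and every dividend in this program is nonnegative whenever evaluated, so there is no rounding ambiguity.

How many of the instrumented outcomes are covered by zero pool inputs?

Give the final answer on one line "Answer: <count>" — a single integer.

test 1 (q=6, s=4, x=0) fires B1->T, B2->T, B3->T, B4->F, B6->E, B5->T, B6->S, B5->F, B7->T; hits B1=T, B2=T, B3=T, B4=F, B5=T, B5=F, B6=S, B6=E, B7=T
test 2 (q=8, s=3, x=3) fires B1->F, B2->F, B3->F, B4->T, B4->T, B4->F, B6->E, B5->T, B6->S, B5->F, B7->F; hits B1=F, B2=F, B3=F, B4=T, B4=F, B5=T, B5=F, B6=S, B6=E, B7=F
test 3 (q=6, s=4, x=3) fires B1->T, B2->F, B3->T, B4->T, B4->T, B4->F, B6->E, B5->T, B6->S, B5->F, B7->F; hits B1=T, B2=F, B3=T, B4=T, B4=F, B5=T, B5=F, B6=S, B6=E, B7=F
test 4 (q=4, s=5, x=2) fires B1->F, B2->T, B3->T, B4->T, B4->F, B6->E, B5->T, B6->S, B5->F, B7->F; hits B1=F, B2=T, B3=T, B4=T, B4=F, B5=T, B5=F, B6=S, B6=E, B7=F
test 5 (q=3, s=5, x=1) fires B1->F, B2->T, B3->T, B4->T, B4->F, B6->E, B5->T, B6->S, B5->F, B7->T; hits B1=F, B2=T, B3=T, B4=T, B4=F, B5=T, B5=F, B6=S, B6=E, B7=T
test 6 (q=7, s=2, x=2) fires B1->F, B2->T, B3->F, B4->T, B4->F, B6->E, B5->T, B6->S, B5->F, B7->F; hits B1=F, B2=T, B3=F, B4=T, B4=F, B5=T, B5=F, B6=S, B6=E, B7=F
test 7 (q=4, s=3, x=2) fires B1->F, B2->T, B3->T, B4->T, B4->F, B6->E, B5->T, B6->S, B5->F, B7->F; hits B1=F, B2=T, B3=T, B4=T, B4=F, B5=T, B5=F, B6=S, B6=E, B7=F
union over the pool: B1=T, B1=F, B2=T, B2=F, B3=T, B3=F, B4=T, B4=F, B5=T, B5=F, B6=S, B6=E, B7=T, B7=F
uncovered (0 of 14): none

Answer: 0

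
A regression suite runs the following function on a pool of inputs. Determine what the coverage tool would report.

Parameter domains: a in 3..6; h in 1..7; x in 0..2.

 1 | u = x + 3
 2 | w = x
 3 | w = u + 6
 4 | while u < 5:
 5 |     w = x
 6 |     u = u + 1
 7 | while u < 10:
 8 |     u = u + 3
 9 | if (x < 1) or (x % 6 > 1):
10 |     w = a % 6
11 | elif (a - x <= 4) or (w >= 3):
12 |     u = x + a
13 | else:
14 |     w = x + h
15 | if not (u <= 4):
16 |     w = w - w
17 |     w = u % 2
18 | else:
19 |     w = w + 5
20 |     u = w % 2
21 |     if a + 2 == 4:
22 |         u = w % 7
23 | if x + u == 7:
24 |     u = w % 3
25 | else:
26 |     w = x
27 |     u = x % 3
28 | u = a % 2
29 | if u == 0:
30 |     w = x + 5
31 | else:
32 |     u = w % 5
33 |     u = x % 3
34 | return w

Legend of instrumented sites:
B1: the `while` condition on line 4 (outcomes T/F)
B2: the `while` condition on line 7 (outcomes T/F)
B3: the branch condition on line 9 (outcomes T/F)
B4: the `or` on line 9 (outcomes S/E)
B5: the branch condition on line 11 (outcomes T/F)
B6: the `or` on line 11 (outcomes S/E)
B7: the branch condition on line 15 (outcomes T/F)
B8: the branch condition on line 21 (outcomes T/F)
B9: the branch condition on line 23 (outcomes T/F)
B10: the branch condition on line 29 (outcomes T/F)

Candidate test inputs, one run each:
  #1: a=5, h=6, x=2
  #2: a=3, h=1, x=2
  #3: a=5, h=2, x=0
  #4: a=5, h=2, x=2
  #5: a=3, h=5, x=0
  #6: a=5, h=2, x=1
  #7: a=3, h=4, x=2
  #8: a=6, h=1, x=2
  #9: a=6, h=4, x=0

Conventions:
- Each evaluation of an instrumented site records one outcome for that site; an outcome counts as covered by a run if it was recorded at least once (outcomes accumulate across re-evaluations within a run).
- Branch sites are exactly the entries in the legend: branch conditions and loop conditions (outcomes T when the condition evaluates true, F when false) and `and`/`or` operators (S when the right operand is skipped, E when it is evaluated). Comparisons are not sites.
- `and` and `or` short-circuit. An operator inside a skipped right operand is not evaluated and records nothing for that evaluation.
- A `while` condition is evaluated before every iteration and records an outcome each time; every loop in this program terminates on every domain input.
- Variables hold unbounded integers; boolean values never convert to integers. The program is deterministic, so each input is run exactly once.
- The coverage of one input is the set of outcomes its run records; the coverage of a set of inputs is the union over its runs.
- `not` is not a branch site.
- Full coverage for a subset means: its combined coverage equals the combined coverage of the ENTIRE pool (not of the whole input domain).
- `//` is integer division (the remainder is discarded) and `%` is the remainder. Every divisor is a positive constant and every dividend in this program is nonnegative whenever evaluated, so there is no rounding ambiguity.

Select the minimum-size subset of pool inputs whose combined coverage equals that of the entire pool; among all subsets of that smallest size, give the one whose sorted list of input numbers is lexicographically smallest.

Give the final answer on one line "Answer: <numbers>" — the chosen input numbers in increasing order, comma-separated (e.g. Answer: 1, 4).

run #1 (a=5, h=6, x=2) runs B1->F, B2->T, B2->T, B2->F, B4->E, B3->T, B7->T, B9->F, B10->F; records B1=F, B2=T, B2=F, B3=T, B4=E, B7=T, B9=F, B10=F
run #2 (a=3, h=1, x=2) runs B1->F, B2->T, B2->T, B2->F, B4->E, B3->T, B7->T, B9->F, B10->F; records B1=F, B2=T, B2=F, B3=T, B4=E, B7=T, B9=F, B10=F
run #3 (a=5, h=2, x=0) runs B1->T, B1->T, B1->F, B2->T, B2->T, B2->F, B4->S, B3->T, B7->T, B9->F, B10->F; records B1=T, B1=F, B2=T, B2=F, B3=T, B4=S, B7=T, B9=F, B10=F
run #4 (a=5, h=2, x=2) runs B1->F, B2->T, B2->T, B2->F, B4->E, B3->T, B7->T, B9->F, B10->F; records B1=F, B2=T, B2=F, B3=T, B4=E, B7=T, B9=F, B10=F
run #5 (a=3, h=5, x=0) runs B1->T, B1->T, B1->F, B2->T, B2->T, B2->F, B4->S, B3->T, B7->T, B9->F, B10->F; records B1=T, B1=F, B2=T, B2=F, B3=T, B4=S, B7=T, B9=F, B10=F
run #6 (a=5, h=2, x=1) runs B1->T, B1->F, B2->T, B2->T, B2->F, B4->E, B3->F, B6->S, B5->T, B7->T, B9->T, B10->F; records B1=T, B1=F, B2=T, B2=F, B3=F, B4=E, B5=T, B6=S, B7=T, B9=T, B10=F
run #7 (a=3, h=4, x=2) runs B1->F, B2->T, B2->T, B2->F, B4->E, B3->T, B7->T, B9->F, B10->F; records B1=F, B2=T, B2=F, B3=T, B4=E, B7=T, B9=F, B10=F
run #8 (a=6, h=1, x=2) runs B1->F, B2->T, B2->T, B2->F, B4->E, B3->T, B7->T, B9->F, B10->T; records B1=F, B2=T, B2=F, B3=T, B4=E, B7=T, B9=F, B10=T
run #9 (a=6, h=4, x=0) runs B1->T, B1->T, B1->F, B2->T, B2->T, B2->F, B4->S, B3->T, B7->T, B9->F, B10->T; records B1=T, B1=F, B2=T, B2=F, B3=T, B4=S, B7=T, B9=F, B10=T
together the pool reaches 15 outcomes: B1=T, B1=F, B2=T, B2=F, B3=T, B3=F, B4=S, B4=E, B5=T, B6=S, B7=T, B9=T, B9=F, B10=T, B10=F
size 1 is not enough: best union over all size-1 subsets is 11/15
inputs {6, 9} (size 2) cover everything; no size-2 subset with a lexicographically smaller index list covers all 15

Answer: 6, 9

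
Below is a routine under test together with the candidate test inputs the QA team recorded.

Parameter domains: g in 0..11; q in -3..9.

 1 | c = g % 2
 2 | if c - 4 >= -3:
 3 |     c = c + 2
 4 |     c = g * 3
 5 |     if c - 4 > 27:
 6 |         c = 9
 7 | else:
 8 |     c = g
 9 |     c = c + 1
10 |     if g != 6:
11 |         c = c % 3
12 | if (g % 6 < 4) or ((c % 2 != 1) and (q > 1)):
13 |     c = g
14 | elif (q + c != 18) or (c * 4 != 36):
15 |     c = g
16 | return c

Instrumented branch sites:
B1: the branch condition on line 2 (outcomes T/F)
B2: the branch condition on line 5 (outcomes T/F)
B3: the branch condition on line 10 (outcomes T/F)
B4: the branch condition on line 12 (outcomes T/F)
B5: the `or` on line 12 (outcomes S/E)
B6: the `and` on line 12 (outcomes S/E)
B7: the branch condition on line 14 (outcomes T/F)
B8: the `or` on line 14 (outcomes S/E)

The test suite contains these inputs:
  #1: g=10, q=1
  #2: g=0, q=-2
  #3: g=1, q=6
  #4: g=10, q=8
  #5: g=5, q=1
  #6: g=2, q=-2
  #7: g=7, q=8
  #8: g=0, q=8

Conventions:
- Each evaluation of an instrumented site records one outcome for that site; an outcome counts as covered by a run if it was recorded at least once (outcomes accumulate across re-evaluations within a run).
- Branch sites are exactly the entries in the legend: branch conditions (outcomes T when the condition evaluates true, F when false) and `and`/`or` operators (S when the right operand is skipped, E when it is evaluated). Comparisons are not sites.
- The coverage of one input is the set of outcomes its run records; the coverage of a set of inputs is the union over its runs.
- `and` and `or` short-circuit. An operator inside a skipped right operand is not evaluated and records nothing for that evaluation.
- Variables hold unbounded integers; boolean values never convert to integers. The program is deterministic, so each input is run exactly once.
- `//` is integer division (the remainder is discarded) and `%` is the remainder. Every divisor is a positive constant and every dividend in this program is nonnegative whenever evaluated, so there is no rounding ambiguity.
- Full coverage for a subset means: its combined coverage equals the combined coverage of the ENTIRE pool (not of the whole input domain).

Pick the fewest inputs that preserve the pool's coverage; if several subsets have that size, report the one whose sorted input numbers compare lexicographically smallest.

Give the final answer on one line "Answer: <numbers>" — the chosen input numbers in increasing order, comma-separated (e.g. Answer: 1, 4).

#1 (g=10, q=1) -> B1->F, B3->T, B5->E, B6->E, B4->F, B8->S, B7->T; covered: B1=F, B3=T, B4=F, B5=E, B6=E, B7=T, B8=S
#2 (g=0, q=-2) -> B1->F, B3->T, B5->S, B4->T; covered: B1=F, B3=T, B4=T, B5=S
#3 (g=1, q=6) -> B1->T, B2->F, B5->S, B4->T; covered: B1=T, B2=F, B4=T, B5=S
#4 (g=10, q=8) -> B1->F, B3->T, B5->E, B6->E, B4->T; covered: B1=F, B3=T, B4=T, B5=E, B6=E
#5 (g=5, q=1) -> B1->T, B2->F, B5->E, B6->S, B4->F, B8->S, B7->T; covered: B1=T, B2=F, B4=F, B5=E, B6=S, B7=T, B8=S
#6 (g=2, q=-2) -> B1->F, B3->T, B5->S, B4->T; covered: B1=F, B3=T, B4=T, B5=S
#7 (g=7, q=8) -> B1->T, B2->F, B5->S, B4->T; covered: B1=T, B2=F, B4=T, B5=S
#8 (g=0, q=8) -> B1->F, B3->T, B5->S, B4->T; covered: B1=F, B3=T, B4=T, B5=S
together the pool reaches 12 outcomes: B1=T, B1=F, B2=F, B3=T, B4=T, B4=F, B5=S, B5=E, B6=S, B6=E, B7=T, B8=S
size 1 is not enough: best union over all size-1 subsets is 7/12
size 2 is not enough: best union over all size-2 subsets is 11/12
at size 3, {1, 2, 5} reaches all 12 outcomes; every lexicographically earlier size-3 subset fails

Answer: 1, 2, 5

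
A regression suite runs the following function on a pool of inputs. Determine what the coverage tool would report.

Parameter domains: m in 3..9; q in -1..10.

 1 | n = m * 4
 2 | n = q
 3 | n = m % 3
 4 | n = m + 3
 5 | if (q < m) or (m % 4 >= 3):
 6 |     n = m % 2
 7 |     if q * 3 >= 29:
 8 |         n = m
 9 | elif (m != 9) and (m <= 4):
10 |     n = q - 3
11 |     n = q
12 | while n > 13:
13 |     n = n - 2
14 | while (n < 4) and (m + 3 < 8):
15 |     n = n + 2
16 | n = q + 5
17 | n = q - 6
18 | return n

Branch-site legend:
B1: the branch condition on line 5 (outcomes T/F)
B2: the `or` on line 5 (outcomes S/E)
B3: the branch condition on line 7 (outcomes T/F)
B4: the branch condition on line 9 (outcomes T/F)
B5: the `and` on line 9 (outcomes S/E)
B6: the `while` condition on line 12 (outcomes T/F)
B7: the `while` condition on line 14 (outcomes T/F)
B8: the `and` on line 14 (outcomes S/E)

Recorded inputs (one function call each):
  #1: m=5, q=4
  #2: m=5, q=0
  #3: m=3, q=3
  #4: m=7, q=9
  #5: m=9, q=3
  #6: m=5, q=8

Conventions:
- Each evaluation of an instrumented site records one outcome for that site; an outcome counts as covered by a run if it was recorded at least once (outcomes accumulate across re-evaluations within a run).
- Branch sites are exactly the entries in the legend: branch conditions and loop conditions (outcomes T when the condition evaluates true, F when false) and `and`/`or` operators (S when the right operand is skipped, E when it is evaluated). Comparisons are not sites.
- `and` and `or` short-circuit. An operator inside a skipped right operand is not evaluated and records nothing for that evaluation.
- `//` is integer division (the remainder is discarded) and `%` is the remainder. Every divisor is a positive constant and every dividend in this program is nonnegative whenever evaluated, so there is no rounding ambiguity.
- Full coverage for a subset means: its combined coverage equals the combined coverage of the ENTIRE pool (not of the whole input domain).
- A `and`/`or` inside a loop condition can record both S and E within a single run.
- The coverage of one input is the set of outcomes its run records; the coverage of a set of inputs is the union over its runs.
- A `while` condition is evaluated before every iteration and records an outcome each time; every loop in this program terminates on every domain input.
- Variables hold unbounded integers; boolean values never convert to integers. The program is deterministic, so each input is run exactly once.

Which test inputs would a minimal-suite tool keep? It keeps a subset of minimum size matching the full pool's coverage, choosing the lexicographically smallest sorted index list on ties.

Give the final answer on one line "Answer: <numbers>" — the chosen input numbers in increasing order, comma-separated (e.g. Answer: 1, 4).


input #1, m=5, q=4: events B2->S, B1->T, B3->F, B6->F, B8->E, B7->F; outcomes B1=T, B2=S, B3=F, B6=F, B7=F, B8=E
input #2, m=5, q=0: events B2->S, B1->T, B3->F, B6->F, B8->E, B7->F; outcomes B1=T, B2=S, B3=F, B6=F, B7=F, B8=E
input #3, m=3, q=3: events B2->E, B1->T, B3->F, B6->F, B8->E, B7->T, B8->E, B7->T, B8->S, B7->F; outcomes B1=T, B2=E, B3=F, B6=F, B7=T, B7=F, B8=S, B8=E
input #4, m=7, q=9: events B2->E, B1->T, B3->F, B6->F, B8->E, B7->F; outcomes B1=T, B2=E, B3=F, B6=F, B7=F, B8=E
input #5, m=9, q=3: events B2->S, B1->T, B3->F, B6->F, B8->E, B7->F; outcomes B1=T, B2=S, B3=F, B6=F, B7=F, B8=E
input #6, m=5, q=8: events B2->E, B1->F, B5->E, B4->F, B6->F, B8->S, B7->F; outcomes B1=F, B2=E, B4=F, B5=E, B6=F, B7=F, B8=S
the full pool covers 12 outcomes: B1=T, B1=F, B2=S, B2=E, B3=F, B4=F, B5=E, B6=F, B7=T, B7=F, B8=S, B8=E
checked all size-1 subsets: none covers 12 outcomes (max 8/12)
checked all size-2 subsets: none covers 12 outcomes (max 11/12)
the canonical winner is {1, 3, 6}: size 3, full 12-outcome coverage, earliest index list among size-3 covers
Answer: 1, 3, 6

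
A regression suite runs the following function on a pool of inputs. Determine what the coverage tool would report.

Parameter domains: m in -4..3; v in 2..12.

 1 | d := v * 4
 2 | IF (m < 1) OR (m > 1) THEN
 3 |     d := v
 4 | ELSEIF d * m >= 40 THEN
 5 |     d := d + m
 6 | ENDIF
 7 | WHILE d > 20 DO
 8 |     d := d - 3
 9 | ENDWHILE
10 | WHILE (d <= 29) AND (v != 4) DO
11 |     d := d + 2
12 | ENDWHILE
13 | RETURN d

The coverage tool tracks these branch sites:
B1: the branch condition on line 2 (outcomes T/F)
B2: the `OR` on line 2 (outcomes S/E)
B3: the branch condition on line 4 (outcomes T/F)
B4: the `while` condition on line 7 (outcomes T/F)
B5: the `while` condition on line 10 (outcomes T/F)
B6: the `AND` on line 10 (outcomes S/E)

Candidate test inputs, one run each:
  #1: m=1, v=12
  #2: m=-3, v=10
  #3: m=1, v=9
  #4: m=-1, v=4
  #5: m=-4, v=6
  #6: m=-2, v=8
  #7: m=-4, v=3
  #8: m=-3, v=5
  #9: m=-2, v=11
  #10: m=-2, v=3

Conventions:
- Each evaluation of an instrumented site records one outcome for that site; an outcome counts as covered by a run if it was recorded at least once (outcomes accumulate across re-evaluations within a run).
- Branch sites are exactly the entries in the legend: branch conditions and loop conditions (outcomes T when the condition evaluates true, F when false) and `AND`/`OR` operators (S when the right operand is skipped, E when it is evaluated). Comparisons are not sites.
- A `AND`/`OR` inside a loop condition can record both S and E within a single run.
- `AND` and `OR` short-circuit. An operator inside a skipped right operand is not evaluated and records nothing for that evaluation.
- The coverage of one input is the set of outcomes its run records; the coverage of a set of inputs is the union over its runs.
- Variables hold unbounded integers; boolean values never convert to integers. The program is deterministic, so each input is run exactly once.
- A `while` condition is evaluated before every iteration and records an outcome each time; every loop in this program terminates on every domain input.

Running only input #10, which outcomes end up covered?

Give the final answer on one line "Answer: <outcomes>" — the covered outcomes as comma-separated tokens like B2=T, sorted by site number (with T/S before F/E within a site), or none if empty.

Event log for input #10 (m=-2, v=3):
  B2->S, B1->T, B4->F, B6->E, B5->T, B6->E, B5->T, B6->E, B5->T, B6->E
  B5->T, B6->E, B5->T, B6->E, B5->T, B6->E, B5->T, B6->E, B5->T, B6->E
  B5->T, B6->E, B5->T, B6->E, B5->T, B6->E, B5->T, B6->E, B5->T, B6->E
  B5->T, B6->S, B5->F
as a set, this run covers: B1=T, B2=S, B4=F, B5=T, B5=F, B6=S, B6=E

Answer: B1=T, B2=S, B4=F, B5=T, B5=F, B6=S, B6=E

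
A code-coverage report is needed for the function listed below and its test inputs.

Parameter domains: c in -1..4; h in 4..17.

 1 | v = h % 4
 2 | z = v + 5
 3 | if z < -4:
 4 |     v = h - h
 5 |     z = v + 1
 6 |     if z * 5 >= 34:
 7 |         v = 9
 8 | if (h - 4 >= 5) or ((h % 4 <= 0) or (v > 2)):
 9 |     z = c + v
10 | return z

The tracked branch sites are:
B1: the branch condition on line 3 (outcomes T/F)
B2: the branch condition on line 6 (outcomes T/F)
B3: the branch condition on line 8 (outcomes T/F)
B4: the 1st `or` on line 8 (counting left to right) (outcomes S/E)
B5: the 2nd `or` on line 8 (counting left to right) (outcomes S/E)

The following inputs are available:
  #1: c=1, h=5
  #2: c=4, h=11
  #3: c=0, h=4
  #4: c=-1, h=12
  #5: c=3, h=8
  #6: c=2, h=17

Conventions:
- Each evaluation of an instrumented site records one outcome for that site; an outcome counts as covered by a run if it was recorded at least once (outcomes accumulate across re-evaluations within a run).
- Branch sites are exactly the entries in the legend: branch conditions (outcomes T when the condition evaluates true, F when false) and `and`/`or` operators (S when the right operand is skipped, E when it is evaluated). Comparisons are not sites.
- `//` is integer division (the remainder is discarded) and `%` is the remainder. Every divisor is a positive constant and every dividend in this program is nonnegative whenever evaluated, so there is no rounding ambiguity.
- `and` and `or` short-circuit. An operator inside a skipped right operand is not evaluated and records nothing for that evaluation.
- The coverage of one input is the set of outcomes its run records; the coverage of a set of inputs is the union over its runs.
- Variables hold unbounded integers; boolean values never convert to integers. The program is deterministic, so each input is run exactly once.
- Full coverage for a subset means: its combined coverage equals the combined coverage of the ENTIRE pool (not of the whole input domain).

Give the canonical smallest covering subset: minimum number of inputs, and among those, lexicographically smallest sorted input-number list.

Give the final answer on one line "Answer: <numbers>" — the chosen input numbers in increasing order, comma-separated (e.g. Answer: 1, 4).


test 1 (c=1, h=5) hits B1=F, B3=F, B4=E, B5=E
test 2 (c=4, h=11) hits B1=F, B3=T, B4=S
test 3 (c=0, h=4) hits B1=F, B3=T, B4=E, B5=S
test 4 (c=-1, h=12) hits B1=F, B3=T, B4=S
test 5 (c=3, h=8) hits B1=F, B3=T, B4=E, B5=S
test 6 (c=2, h=17) hits B1=F, B3=T, B4=S
the full pool covers 7 outcomes: B1=F, B3=T, B3=F, B4=S, B4=E, B5=S, B5=E
size 1 is not enough: best union over all size-1 subsets is 4/7
size 2 is not enough: best union over all size-2 subsets is 6/7
size 3: inputs {1, 2, 3} cover all 7 outcomes, and no lexicographically smaller subset of this size does
Answer: 1, 2, 3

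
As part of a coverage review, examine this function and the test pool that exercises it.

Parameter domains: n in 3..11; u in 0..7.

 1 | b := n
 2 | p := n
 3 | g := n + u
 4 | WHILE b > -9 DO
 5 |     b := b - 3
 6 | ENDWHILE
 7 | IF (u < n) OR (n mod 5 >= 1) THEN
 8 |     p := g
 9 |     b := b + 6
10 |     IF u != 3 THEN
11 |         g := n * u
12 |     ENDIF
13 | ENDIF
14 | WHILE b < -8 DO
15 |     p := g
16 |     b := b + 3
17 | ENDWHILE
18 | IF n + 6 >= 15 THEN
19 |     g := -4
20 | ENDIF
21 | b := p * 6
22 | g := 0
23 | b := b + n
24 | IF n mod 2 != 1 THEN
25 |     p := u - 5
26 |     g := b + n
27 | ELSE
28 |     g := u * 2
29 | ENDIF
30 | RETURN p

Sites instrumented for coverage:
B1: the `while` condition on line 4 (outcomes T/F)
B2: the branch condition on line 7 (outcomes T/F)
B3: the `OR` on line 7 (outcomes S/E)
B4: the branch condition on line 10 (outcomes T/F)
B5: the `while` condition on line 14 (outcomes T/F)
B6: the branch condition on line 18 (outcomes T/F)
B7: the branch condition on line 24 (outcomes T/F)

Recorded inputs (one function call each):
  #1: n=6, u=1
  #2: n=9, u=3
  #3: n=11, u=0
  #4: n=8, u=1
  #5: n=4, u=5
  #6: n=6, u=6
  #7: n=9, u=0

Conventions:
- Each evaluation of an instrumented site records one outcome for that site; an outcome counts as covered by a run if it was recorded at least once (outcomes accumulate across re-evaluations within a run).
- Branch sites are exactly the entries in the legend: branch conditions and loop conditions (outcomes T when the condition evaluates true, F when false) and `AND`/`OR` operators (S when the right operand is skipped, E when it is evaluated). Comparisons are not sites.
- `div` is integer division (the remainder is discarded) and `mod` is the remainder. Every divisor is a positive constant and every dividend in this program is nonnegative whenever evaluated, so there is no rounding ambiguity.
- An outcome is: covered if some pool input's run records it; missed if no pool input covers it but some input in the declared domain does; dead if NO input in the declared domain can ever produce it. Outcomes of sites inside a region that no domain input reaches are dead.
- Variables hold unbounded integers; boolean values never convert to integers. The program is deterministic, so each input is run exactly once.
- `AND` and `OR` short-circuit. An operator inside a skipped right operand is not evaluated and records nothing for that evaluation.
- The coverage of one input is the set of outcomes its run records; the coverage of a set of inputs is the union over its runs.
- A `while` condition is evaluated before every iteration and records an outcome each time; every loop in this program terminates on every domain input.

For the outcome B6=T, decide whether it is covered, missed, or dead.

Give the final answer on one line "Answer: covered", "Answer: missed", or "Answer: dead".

B6=T is recorded by pool input(s) 2, 3, 7 -> covered

Answer: covered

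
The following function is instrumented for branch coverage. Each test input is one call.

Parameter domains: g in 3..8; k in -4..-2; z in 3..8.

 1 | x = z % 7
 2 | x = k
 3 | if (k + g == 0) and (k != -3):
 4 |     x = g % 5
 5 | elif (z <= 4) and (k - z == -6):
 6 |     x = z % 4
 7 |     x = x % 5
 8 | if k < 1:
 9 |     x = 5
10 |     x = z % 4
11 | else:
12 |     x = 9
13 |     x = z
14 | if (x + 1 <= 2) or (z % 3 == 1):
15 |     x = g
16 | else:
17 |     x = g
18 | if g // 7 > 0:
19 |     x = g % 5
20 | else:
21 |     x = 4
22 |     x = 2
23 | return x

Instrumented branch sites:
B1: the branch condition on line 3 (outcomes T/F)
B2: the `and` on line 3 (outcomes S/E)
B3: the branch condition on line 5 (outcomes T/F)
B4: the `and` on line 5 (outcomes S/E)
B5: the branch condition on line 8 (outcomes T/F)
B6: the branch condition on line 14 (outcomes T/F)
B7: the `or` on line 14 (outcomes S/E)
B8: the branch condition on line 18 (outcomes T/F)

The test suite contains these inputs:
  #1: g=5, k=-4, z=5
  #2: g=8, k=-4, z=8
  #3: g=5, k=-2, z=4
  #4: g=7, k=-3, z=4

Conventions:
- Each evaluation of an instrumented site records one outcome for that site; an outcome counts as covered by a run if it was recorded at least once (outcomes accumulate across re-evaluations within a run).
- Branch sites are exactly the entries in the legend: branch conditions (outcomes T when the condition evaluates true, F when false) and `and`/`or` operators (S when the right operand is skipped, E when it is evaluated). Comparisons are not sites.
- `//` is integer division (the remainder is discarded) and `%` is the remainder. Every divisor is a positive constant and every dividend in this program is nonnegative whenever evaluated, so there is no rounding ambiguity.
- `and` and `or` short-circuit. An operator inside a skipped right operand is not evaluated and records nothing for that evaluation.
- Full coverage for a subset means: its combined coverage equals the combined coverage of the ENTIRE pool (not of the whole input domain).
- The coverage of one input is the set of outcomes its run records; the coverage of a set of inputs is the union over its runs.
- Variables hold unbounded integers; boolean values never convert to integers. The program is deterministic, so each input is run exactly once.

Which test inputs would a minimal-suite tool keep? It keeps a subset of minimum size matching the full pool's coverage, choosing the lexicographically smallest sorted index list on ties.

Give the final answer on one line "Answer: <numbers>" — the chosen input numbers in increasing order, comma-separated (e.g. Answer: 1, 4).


#1 (g=5, k=-4, z=5) -> B2->S, B1->F, B4->S, B3->F, B5->T, B7->S, B6->T, B8->F; covered: B1=F, B2=S, B3=F, B4=S, B5=T, B6=T, B7=S, B8=F
#2 (g=8, k=-4, z=8) -> B2->S, B1->F, B4->S, B3->F, B5->T, B7->S, B6->T, B8->T; covered: B1=F, B2=S, B3=F, B4=S, B5=T, B6=T, B7=S, B8=T
#3 (g=5, k=-2, z=4) -> B2->S, B1->F, B4->E, B3->T, B5->T, B7->S, B6->T, B8->F; covered: B1=F, B2=S, B3=T, B4=E, B5=T, B6=T, B7=S, B8=F
#4 (g=7, k=-3, z=4) -> B2->S, B1->F, B4->E, B3->F, B5->T, B7->S, B6->T, B8->T; covered: B1=F, B2=S, B3=F, B4=E, B5=T, B6=T, B7=S, B8=T
pool-wide coverage (11 outcomes): B1=F, B2=S, B3=T, B3=F, B4=S, B4=E, B5=T, B6=T, B7=S, B8=T, B8=F
size 1 is not enough: best union over all size-1 subsets is 8/11
size 2: inputs {2, 3} cover all 11 outcomes, and no lexicographically smaller subset of this size does
Answer: 2, 3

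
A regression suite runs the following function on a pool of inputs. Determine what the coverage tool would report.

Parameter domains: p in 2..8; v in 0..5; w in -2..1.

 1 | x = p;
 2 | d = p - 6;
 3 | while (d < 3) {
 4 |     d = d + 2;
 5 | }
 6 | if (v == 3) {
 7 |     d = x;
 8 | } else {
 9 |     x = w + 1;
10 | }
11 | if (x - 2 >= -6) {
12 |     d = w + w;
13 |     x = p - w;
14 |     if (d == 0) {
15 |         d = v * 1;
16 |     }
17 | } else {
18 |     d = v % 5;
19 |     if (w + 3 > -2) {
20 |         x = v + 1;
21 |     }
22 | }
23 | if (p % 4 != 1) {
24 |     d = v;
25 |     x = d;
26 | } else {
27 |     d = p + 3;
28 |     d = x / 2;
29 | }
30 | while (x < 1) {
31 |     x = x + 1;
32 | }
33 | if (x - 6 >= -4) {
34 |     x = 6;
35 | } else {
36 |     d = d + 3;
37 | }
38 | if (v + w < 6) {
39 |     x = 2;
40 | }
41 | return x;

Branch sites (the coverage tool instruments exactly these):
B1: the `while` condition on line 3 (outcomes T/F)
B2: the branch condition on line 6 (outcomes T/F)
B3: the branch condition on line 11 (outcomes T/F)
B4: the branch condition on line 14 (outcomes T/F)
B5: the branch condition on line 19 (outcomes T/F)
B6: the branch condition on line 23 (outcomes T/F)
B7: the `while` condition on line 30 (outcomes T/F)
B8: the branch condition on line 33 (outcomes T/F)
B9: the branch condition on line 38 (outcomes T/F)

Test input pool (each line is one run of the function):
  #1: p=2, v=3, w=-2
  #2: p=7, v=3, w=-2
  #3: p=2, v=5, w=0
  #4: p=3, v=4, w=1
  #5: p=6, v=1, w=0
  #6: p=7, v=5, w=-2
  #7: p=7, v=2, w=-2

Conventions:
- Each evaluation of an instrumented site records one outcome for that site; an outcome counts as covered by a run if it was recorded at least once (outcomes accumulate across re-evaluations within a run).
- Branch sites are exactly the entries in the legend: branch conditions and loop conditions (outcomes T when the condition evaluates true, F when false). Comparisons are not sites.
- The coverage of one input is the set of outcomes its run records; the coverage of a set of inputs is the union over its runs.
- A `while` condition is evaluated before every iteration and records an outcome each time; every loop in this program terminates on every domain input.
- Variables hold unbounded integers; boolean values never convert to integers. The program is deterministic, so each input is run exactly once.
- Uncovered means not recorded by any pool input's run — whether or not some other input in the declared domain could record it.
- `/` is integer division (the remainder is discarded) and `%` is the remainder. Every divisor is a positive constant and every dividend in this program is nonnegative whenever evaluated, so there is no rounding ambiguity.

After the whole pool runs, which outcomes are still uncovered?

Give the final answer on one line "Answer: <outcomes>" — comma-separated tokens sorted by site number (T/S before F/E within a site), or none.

input #1, p=2, v=3, w=-2: events B1->T, B1->T, B1->T, B1->T, B1->F, B2->T, B3->T, B4->F, B6->T, B7->F, B8->T, B9->T; outcomes B1=T, B1=F, B2=T, B3=T, B4=F, B6=T, B7=F, B8=T, B9=T
input #2, p=7, v=3, w=-2: events B1->T, B1->F, B2->T, B3->T, B4->F, B6->T, B7->F, B8->T, B9->T; outcomes B1=T, B1=F, B2=T, B3=T, B4=F, B6=T, B7=F, B8=T, B9=T
input #3, p=2, v=5, w=0: events B1->T, B1->T, B1->T, B1->T, B1->F, B2->F, B3->T, B4->T, B6->T, B7->F, B8->T, B9->T; outcomes B1=T, B1=F, B2=F, B3=T, B4=T, B6=T, B7=F, B8=T, B9=T
input #4, p=3, v=4, w=1: events B1->T, B1->T, B1->T, B1->F, B2->F, B3->T, B4->F, B6->T, B7->F, B8->T, B9->T; outcomes B1=T, B1=F, B2=F, B3=T, B4=F, B6=T, B7=F, B8=T, B9=T
input #5, p=6, v=1, w=0: events B1->T, B1->T, B1->F, B2->F, B3->T, B4->T, B6->T, B7->F, B8->F, B9->T; outcomes B1=T, B1=F, B2=F, B3=T, B4=T, B6=T, B7=F, B8=F, B9=T
input #6, p=7, v=5, w=-2: events B1->T, B1->F, B2->F, B3->T, B4->F, B6->T, B7->F, B8->T, B9->T; outcomes B1=T, B1=F, B2=F, B3=T, B4=F, B6=T, B7=F, B8=T, B9=T
input #7, p=7, v=2, w=-2: events B1->T, B1->F, B2->F, B3->T, B4->F, B6->T, B7->F, B8->T, B9->T; outcomes B1=T, B1=F, B2=F, B3=T, B4=F, B6=T, B7=F, B8=T, B9=T
union over the pool: B1=T, B1=F, B2=T, B2=F, B3=T, B4=T, B4=F, B6=T, B7=F, B8=T, B8=F, B9=T
uncovered (6 of 18): B3=F, B5=T, B5=F, B6=F, B7=T, B9=F

Answer: B3=F, B5=T, B5=F, B6=F, B7=T, B9=F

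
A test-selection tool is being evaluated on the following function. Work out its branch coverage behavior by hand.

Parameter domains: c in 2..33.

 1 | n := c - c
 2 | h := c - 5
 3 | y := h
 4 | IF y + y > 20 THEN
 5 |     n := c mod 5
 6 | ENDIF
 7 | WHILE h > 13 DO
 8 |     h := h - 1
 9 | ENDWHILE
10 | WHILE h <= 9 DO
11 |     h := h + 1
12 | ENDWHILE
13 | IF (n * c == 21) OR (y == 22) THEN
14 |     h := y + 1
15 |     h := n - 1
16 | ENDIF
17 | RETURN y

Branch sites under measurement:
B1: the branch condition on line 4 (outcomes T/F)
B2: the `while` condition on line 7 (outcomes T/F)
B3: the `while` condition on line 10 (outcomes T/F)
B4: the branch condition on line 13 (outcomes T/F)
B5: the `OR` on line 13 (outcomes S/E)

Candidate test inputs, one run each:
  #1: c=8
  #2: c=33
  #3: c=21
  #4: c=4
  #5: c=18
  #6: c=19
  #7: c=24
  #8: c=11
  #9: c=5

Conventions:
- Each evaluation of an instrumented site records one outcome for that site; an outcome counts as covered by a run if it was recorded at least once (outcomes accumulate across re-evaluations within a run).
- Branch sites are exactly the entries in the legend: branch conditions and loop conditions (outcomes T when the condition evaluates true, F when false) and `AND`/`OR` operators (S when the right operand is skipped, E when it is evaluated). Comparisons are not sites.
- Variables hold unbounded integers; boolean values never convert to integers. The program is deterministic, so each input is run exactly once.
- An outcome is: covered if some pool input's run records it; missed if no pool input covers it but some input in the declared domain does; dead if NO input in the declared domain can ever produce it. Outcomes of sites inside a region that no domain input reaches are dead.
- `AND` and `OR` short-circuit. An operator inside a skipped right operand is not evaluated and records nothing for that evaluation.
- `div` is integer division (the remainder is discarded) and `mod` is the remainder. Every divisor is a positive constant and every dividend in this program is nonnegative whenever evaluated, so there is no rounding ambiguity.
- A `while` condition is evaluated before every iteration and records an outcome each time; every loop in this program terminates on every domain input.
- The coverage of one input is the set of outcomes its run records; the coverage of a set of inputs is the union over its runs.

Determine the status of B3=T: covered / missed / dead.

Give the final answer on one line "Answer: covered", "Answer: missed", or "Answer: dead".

B3=T is recorded by pool input(s) 1, 4, 8, 9 -> covered

Answer: covered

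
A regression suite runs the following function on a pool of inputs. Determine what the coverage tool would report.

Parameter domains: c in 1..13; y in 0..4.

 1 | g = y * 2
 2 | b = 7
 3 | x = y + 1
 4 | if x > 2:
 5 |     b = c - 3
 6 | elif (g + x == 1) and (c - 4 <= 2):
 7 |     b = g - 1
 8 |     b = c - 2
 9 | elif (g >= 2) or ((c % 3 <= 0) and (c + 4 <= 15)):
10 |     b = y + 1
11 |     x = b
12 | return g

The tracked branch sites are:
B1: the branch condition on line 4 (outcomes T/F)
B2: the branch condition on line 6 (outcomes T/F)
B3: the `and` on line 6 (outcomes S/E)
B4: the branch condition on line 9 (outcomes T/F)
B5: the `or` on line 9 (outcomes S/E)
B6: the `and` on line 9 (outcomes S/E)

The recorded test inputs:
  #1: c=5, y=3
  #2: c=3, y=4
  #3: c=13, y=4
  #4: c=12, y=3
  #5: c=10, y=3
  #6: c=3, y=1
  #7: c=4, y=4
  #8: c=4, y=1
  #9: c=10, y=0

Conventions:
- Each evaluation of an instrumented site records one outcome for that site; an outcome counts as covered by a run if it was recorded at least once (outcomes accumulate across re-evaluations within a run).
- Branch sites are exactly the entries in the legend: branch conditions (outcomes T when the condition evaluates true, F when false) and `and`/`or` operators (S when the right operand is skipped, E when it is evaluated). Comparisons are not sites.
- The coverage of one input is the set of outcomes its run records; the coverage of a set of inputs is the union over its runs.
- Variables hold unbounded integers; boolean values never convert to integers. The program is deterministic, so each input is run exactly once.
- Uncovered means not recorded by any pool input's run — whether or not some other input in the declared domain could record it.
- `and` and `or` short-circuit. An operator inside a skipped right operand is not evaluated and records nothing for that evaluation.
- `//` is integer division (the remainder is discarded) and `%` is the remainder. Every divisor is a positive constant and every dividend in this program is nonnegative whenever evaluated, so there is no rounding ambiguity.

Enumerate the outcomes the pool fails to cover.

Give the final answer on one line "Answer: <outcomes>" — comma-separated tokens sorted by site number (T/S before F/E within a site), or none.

input #1 (c=5, y=3): events B1->T; covers B1=T
input #2 (c=3, y=4): events B1->T; covers B1=T
input #3 (c=13, y=4): events B1->T; covers B1=T
input #4 (c=12, y=3): events B1->T; covers B1=T
input #5 (c=10, y=3): events B1->T; covers B1=T
input #6 (c=3, y=1): events B1->F, B3->S, B2->F, B5->S, B4->T; covers B1=F, B2=F, B3=S, B4=T, B5=S
input #7 (c=4, y=4): events B1->T; covers B1=T
input #8 (c=4, y=1): events B1->F, B3->S, B2->F, B5->S, B4->T; covers B1=F, B2=F, B3=S, B4=T, B5=S
input #9 (c=10, y=0): events B1->F, B3->E, B2->F, B5->E, B6->S, B4->F; covers B1=F, B2=F, B3=E, B4=F, B5=E, B6=S
union over the pool: B1=T, B1=F, B2=F, B3=S, B3=E, B4=T, B4=F, B5=S, B5=E, B6=S
uncovered (2 of 12): B2=T, B6=E

Answer: B2=T, B6=E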